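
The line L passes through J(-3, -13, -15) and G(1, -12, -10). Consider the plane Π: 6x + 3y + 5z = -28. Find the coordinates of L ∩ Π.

(5, -11, -5)

A direction vector for L is G − J = (4, 1, 5).
Substitute r = (-3, -13, -15) + t(4, 1, 5) into the plane: -132 + 52t = -28, so t = 2.
Intersection: (-3, -13, -15) + 2·(4, 1, 5) = (5, -11, -5).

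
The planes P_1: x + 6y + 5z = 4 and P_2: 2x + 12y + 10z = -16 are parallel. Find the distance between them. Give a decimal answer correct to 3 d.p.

Rescale P_2 by 1/2: x + 6y + 5z = -8. Then distance = |4 − (-8)| / √62 ≈ 1.524.

1.524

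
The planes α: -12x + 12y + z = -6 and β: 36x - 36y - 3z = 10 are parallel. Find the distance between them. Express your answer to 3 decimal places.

Rescale β by 1/(-3): -12x + 12y + z = -10/3. Then distance = |-6 − (-10/3)| / √289 ≈ 0.157.

0.157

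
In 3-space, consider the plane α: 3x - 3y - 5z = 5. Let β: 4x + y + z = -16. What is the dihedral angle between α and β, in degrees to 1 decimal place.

cos θ = |n₁·n₂| / (|n₁||n₂|) = |4| / (√43 · √18).
θ = arccos(0.14378) ≈ 81.7°.

81.7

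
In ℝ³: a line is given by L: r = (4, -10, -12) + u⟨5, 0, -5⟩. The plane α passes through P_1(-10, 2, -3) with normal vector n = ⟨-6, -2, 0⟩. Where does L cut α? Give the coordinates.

α: n·r = n·P_1 gives -6x - 2y = 56.
Substitute r = (4, -10, -12) + t(5, 0, -5) into the plane: -4 + (-30)t = 56, so t = -2.
Intersection: (4, -10, -12) + (-2)·(5, 0, -5) = (-6, -10, -2).

(-6, -10, -2)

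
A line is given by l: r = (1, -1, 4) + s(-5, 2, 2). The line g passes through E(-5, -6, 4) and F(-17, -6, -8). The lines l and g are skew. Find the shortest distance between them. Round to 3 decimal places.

A direction vector for g is F − E = (-12, 0, -12).
Common perpendicular direction n = (-5, 2, 2) × (-12, 0, -12) = (-24, -84, 24).
With w = (-5, -6, 4) − (1, -1, 4) = (-6, -5, 0), w · n = 564.
Distance = |w · n| / |n| = |564| / √8208 ≈ 6.225.

6.225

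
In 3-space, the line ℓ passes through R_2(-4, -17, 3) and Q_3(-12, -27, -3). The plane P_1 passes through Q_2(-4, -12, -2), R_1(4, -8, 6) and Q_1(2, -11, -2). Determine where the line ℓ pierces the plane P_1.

(4, -7, 9)

A direction vector for ℓ is Q_3 − R_2 = (-8, -10, -6).
Q_2R_1 = (8, 4, 8), Q_2Q_1 = (6, 1, 0); a normal to P_1 is Q_2R_1 × Q_2Q_1 = (-8, 48, -16).
Using Q_2: P_1 has equation -8x + 48y - 16z = -512.
Substitute r = (-4, -17, 3) + t(-8, -10, -6) into the plane: -832 + (-320)t = -512, so t = -1.
Intersection: (-4, -17, 3) + (-1)·(-8, -10, -6) = (4, -7, 9).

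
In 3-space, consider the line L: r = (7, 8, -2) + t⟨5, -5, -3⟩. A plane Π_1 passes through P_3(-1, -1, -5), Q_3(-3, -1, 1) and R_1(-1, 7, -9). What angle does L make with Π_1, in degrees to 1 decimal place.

P_3Q_3 = (-2, 0, 6), P_3R_1 = (0, 8, -4); a normal to Π_1 is P_3Q_3 × P_3R_1 = (-48, -8, -16).
Using P_3: Π_1 has equation -48x - 8y - 16z = 136.
sin θ = |n·v| / (|n||v|) = |-152| / (√2624 · √59) = 0.38631.
θ ≈ 22.7°.

22.7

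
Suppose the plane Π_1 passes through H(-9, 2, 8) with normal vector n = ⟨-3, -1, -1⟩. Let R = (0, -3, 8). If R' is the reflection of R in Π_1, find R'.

Π_1: n·r = n·H gives -3x - y - z = 17.
λ = (n·R − d)/|n|² = (-5 − 17)/11 = -2.
Reflection = R − 2λn = (0, -3, 8) − (-4)·(-3, -1, -1) = (-12, -7, 4).

(-12, -7, 4)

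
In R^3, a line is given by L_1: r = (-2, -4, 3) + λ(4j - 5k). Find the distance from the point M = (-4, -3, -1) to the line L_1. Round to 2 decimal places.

Taking (-2, -4, 3) on L_1 with direction v = (0, 4, -5): w = M − (-2, -4, 3) = (-2, 1, -4), and w × v = (11, -10, -8).
Distance = |w × v| / |v| = √285 / √41 ≈ 2.64.

2.64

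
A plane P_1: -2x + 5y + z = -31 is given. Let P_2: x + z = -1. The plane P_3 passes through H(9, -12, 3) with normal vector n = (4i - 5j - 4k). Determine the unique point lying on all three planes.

P_3: n·r = n·H gives 4x - 5y - 4z = 84.
Solving the 3×3 linear system -2x + 5y + z = -31, x + z = -1, 4x - 5y - 4z = 84 (e.g. by elimination or Cramer's rule, determinant = 25) gives (10, 0, -11).

(10, 0, -11)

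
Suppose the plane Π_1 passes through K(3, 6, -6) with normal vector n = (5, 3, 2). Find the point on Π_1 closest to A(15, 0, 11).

Π_1: n·r = n·K gives 5x + 3y + 2z = 21.
Foot = A − λn with λ = (n·A − d)/|n|² = (97 − 21)/38 = 2.
Foot = (15, 0, 11) − 2·(5, 3, 2) = (5, -6, 7).

(5, -6, 7)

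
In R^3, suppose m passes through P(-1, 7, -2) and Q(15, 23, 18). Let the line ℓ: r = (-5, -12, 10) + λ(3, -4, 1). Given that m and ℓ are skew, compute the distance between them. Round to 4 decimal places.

A direction vector for m is Q − P = (16, 16, 20).
Common perpendicular direction n = (16, 16, 20) × (3, -4, 1) = (96, 44, -112).
With w = (-5, -12, 10) − (-1, 7, -2) = (-4, -19, 12), w · n = -2564.
Distance = |w · n| / |n| = |-2564| / √23696 ≈ 16.6564.

16.6564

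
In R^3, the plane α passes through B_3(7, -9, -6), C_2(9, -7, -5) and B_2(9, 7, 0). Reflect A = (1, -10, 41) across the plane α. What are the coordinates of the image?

(13, 20, -43)

B_3C_2 = (2, 2, 1), B_3B_2 = (2, 16, 6); a normal to α is B_3C_2 × B_3B_2 = (-4, -10, 28).
Using B_3: α has equation -4x - 10y + 28z = -106.
λ = (n·A − d)/|n|² = (1244 − (-106))/900 = 3/2.
Reflection = A − 2λn = (1, -10, 41) − 3·(-4, -10, 28) = (13, 20, -43).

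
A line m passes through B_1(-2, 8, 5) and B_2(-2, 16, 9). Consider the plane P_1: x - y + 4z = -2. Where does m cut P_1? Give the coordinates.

(-2, -4, -1)

A direction vector for m is B_2 − B_1 = (0, 8, 4).
Substitute r = (-2, 8, 5) + t(0, 8, 4) into the plane: 10 + 8t = -2, so t = -3/2.
Intersection: (-2, 8, 5) + (-3/2)·(0, 8, 4) = (-2, -4, -1).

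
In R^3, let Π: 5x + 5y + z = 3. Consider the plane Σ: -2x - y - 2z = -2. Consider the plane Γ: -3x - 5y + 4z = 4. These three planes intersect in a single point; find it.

(-4, 4, 3)

Solving the 3×3 linear system 5x + 5y + z = 3, -2x - y - 2z = -2, -3x - 5y + 4z = 4 (e.g. by elimination or Cramer's rule, determinant = 7) gives (-4, 4, 3).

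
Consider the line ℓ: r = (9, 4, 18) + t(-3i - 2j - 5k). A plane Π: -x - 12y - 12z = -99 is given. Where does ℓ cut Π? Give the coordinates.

(3, 0, 8)

Substitute r = (9, 4, 18) + t(-3, -2, -5) into the plane: -273 + 87t = -99, so t = 2.
Intersection: (9, 4, 18) + 2·(-3, -2, -5) = (3, 0, 8).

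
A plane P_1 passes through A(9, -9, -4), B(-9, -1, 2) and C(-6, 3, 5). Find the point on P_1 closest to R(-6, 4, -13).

(-6, -5, -1)

AB = (-18, 8, 6), AC = (-15, 12, 9); a normal to P_1 is AB × AC = (0, 72, -96).
Using A: P_1 has equation 72y - 96z = -264.
Foot = R − λn with λ = (n·R − d)/|n|² = (1536 − (-264))/14400 = 1/8.
Foot = (-6, 4, -13) − (1/8)·(0, 72, -96) = (-6, -5, -1).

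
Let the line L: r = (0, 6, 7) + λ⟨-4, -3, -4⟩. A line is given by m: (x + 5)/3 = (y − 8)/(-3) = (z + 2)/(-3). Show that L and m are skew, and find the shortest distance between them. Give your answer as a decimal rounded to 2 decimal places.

6.93

m has direction (3, -3, -3) through (-5, 8, -2).
Common perpendicular direction n = (-4, -3, -4) × (3, -3, -3) = (-3, -24, 21).
With w = (-5, 8, -2) − (0, 6, 7) = (-5, 2, -9), w · n = -222.
Since n ≠ 0 the lines are not parallel, and w · n = -222 ≠ 0 so they do not intersect; hence they are skew.
Distance = |w · n| / |n| = |-222| / √1026 ≈ 6.93.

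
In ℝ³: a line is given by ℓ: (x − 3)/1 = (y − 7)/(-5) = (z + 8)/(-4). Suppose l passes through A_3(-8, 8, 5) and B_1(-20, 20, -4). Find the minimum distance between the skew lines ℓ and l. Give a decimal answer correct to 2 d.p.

ℓ has direction (1, -5, -4) through (3, 7, -8).
A direction vector for l is B_1 − A_3 = (-12, 12, -9).
Common perpendicular direction n = (1, -5, -4) × (-12, 12, -9) = (93, 57, -48).
With w = (-8, 8, 5) − (3, 7, -8) = (-11, 1, 13), w · n = -1590.
Distance = |w · n| / |n| = |-1590| / √14202 ≈ 13.34.

13.34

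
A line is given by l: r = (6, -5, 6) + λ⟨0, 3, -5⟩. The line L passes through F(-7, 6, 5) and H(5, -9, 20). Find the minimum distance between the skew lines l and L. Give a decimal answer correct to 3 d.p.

A direction vector for L is H − F = (12, -15, 15).
Common perpendicular direction n = (0, 3, -5) × (12, -15, 15) = (-30, -60, -36).
With w = (-7, 6, 5) − (6, -5, 6) = (-13, 11, -1), w · n = -234.
Distance = |w · n| / |n| = |-234| / √5796 ≈ 3.074.

3.074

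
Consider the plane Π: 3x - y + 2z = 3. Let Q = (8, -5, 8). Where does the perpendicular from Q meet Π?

(-1, -2, 2)

Foot = Q − λn with λ = (n·Q − d)/|n|² = (45 − 3)/14 = 3.
Foot = (8, -5, 8) − 3·(3, -1, 2) = (-1, -2, 2).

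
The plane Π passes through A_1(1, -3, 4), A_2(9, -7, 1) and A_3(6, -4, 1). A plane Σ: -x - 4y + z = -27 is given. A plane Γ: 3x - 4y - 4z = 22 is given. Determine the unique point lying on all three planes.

A_1A_2 = (8, -4, -3), A_1A_3 = (5, -1, -3); a normal to Π is A_1A_2 × A_1A_3 = (9, 9, 12).
Using A_1: Π has equation 9x + 9y + 12z = 30.
Solving the 3×3 linear system 9x + 9y + 12z = 30, -x - 4y + z = -27, 3x - 4y - 4z = 22 (e.g. by elimination or Cramer's rule, determinant = 363) gives (6, 4, -5).

(6, 4, -5)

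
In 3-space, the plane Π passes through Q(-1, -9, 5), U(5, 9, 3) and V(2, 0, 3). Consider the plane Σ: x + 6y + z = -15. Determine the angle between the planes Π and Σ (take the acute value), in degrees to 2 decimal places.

81.15

QU = (6, 18, -2), QV = (3, 9, -2); a normal to Π is QU × QV = (-18, 6, 0).
Using Q: Π has equation -18x + 6y = -36.
cos θ = |n₁·n₂| / (|n₁||n₂|) = |18| / (√360 · √38).
θ = arccos(0.15390) ≈ 81.15°.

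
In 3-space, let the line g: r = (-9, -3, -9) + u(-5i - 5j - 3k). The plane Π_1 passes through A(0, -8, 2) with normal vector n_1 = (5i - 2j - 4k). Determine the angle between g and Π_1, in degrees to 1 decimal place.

3.3

Π_1: n_1·r = n_1·A gives 5x - 2y - 4z = 8.
sin θ = |n·v| / (|n||v|) = |-3| / (√45 · √59) = 0.05822.
θ ≈ 3.3°.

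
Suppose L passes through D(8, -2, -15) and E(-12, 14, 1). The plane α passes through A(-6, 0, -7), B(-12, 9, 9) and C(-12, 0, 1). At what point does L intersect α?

(-2, 6, -7)

A direction vector for L is E − D = (-20, 16, 16).
AB = (-6, 9, 16), AC = (-6, 0, 8); a normal to α is AB × AC = (72, -48, 54).
Using A: α has equation 72x - 48y + 54z = -810.
Substitute r = (8, -2, -15) + t(-20, 16, 16) into the plane: -138 + (-1344)t = -810, so t = 1/2.
Intersection: (8, -2, -15) + (1/2)·(-20, 16, 16) = (-2, 6, -7).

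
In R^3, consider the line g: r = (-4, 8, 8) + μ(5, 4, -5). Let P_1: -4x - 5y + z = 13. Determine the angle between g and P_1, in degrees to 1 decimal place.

58.7

sin θ = |n·v| / (|n||v|) = |-45| / (√42 · √66) = 0.85470.
θ ≈ 58.7°.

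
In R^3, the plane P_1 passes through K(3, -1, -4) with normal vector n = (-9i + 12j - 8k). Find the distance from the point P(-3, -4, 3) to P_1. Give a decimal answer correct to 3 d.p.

2.235

P_1: n·r = n·K gives -9x + 12y - 8z = -7.
n·P − d = (-9)·(-3) + (12)·(-4) + (-8)·(3) − (-7) = -38; |n| = √289.
Distance = |-38| / √289 = 38/√289 ≈ 2.235.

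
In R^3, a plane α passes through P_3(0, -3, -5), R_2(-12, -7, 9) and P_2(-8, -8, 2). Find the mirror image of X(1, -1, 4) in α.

(-5, 3, 0)

P_3R_2 = (-12, -4, 14), P_3P_2 = (-8, -5, 7); a normal to α is P_3R_2 × P_3P_2 = (42, -28, 28).
Using P_3: α has equation 42x - 28y + 28z = -56.
λ = (n·X − d)/|n|² = (182 − (-56))/3332 = 1/14.
Reflection = X − 2λn = (1, -1, 4) − (1/7)·(42, -28, 28) = (-5, 3, 0).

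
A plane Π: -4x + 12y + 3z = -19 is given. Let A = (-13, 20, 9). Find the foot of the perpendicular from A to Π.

Foot = A − λn with λ = (n·A − d)/|n|² = (319 − (-19))/169 = 2.
Foot = (-13, 20, 9) − 2·(-4, 12, 3) = (-5, -4, 3).

(-5, -4, 3)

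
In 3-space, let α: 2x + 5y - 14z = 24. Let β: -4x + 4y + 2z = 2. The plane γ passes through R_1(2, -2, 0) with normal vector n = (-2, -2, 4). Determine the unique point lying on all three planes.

γ: n·r = n·R_1 gives -2x - 2y + 4z = 0.
Solving the 3×3 linear system 2x + 5y - 14z = 24, -4x + 4y + 2z = 2, -2x - 2y + 4z = 0 (e.g. by elimination or Cramer's rule, determinant = -124) gives (-4, -2, -3).

(-4, -2, -3)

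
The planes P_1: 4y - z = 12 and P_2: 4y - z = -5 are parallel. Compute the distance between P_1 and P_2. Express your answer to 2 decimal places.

4.12

Same normal n = (0, 4, -1) with |n| = √17; distance = |12 − (-5)| / |n| = 17/√17 ≈ 4.12.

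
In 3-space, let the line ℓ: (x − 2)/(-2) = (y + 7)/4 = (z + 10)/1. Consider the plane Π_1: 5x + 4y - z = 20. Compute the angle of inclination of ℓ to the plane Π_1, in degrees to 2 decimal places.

9.69

ℓ has direction (-2, 4, 1) through (2, -7, -10).
sin θ = |n·v| / (|n||v|) = |5| / (√42 · √21) = 0.16836.
θ ≈ 9.69°.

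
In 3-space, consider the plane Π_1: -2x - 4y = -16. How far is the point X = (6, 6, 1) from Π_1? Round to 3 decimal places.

n·X − d = (-2)·(6) + (-4)·(6) + (0)·(1) − (-16) = -20; |n| = √20.
Distance = |-20| / √20 = 20/√20 ≈ 4.472.

4.472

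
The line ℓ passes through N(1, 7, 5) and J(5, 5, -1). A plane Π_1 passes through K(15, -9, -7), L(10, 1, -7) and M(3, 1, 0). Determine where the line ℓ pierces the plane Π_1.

(9, 3, -7)

A direction vector for ℓ is J − N = (4, -2, -6).
KL = (-5, 10, 0), KM = (-12, 10, 7); a normal to Π_1 is KL × KM = (70, 35, 70).
Using K: Π_1 has equation 70x + 35y + 70z = 245.
Substitute r = (1, 7, 5) + t(4, -2, -6) into the plane: 665 + (-210)t = 245, so t = 2.
Intersection: (1, 7, 5) + 2·(4, -2, -6) = (9, 3, -7).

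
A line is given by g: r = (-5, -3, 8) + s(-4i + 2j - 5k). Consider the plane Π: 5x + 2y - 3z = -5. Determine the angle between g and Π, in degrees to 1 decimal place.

sin θ = |n·v| / (|n||v|) = |-1| / (√38 · √45) = 0.02418.
θ ≈ 1.4°.

1.4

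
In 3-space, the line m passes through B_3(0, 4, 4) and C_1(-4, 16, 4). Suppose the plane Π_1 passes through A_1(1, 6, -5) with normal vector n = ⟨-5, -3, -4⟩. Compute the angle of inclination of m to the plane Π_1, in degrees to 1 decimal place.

10.3

A direction vector for m is C_1 − B_3 = (-4, 12, 0).
Π_1: n·r = n·A_1 gives -5x - 3y - 4z = -3.
sin θ = |n·v| / (|n||v|) = |-16| / (√50 · √160) = 0.17889.
θ ≈ 10.3°.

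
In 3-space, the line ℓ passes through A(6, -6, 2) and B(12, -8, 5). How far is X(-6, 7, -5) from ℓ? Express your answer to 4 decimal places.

A direction vector for ℓ is B − A = (6, -2, 3).
Taking (6, -6, 2) on ℓ with direction v = (6, -2, 3): w = X − (6, -6, 2) = (-12, 13, -7), and w × v = (25, -6, -54).
Distance = |w × v| / |v| = √3577 / √49 ≈ 8.5440.

8.5440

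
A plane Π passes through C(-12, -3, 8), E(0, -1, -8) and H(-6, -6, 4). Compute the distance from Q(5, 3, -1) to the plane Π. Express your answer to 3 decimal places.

CE = (12, 2, -16), CH = (6, -3, -4); a normal to Π is CE × CH = (-56, -48, -48).
Using C: Π has equation -56x - 48y - 48z = 432.
n·Q − d = (-56)·(5) + (-48)·(3) + (-48)·(-1) − 432 = -808; |n| = √7744.
Distance = |-808| / √7744 = 808/√7744 ≈ 9.182.

9.182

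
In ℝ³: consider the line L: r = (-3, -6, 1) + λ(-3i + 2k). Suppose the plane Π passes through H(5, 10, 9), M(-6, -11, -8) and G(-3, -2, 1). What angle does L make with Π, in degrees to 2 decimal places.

8.20

HM = (-11, -21, -17), HG = (-8, -12, -8); a normal to Π is HM × HG = (-36, 48, -36).
Using H: Π has equation -36x + 48y - 36z = -24.
sin θ = |n·v| / (|n||v|) = |36| / (√4896 · √13) = 0.14270.
θ ≈ 8.20°.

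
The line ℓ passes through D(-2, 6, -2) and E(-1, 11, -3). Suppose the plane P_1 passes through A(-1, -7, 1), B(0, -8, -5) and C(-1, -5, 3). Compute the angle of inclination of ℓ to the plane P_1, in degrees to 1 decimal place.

A direction vector for ℓ is E − D = (1, 5, -1).
AB = (1, -1, -6), AC = (0, 2, 2); a normal to P_1 is AB × AC = (10, -2, 2).
Using A: P_1 has equation 10x - 2y + 2z = 6.
sin θ = |n·v| / (|n||v|) = |-2| / (√108 · √27) = 0.03704.
θ ≈ 2.1°.

2.1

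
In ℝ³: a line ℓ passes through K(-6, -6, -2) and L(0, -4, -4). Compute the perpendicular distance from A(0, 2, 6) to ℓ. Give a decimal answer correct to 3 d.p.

A direction vector for ℓ is L − K = (6, 2, -2).
Taking (-6, -6, -2) on ℓ with direction v = (6, 2, -2): w = A − (-6, -6, -2) = (6, 8, 8), and w × v = (-32, 60, -36).
Distance = |w × v| / |v| = √5920 / √44 ≈ 11.599.

11.599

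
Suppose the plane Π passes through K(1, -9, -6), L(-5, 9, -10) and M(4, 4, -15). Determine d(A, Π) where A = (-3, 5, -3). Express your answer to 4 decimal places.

4.7809

KL = (-6, 18, -4), KM = (3, 13, -9); a normal to Π is KL × KM = (-110, -66, -132).
Using K: Π has equation -110x - 66y - 132z = 1276.
n·A − d = (-110)·(-3) + (-66)·(5) + (-132)·(-3) − 1276 = -880; |n| = √33880.
Distance = |-880| / √33880 = 880/√33880 ≈ 4.7809.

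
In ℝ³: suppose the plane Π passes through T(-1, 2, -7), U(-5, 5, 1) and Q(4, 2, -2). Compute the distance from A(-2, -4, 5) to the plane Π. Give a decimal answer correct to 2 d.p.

TU = (-4, 3, 8), TQ = (5, 0, 5); a normal to Π is TU × TQ = (15, 60, -15).
Using T: Π has equation 15x + 60y - 15z = 210.
n·A − d = (15)·(-2) + (60)·(-4) + (-15)·(5) − 210 = -555; |n| = √4050.
Distance = |-555| / √4050 = 555/√4050 ≈ 8.72.

8.72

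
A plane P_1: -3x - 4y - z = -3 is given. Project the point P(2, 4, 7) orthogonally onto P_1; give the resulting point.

(-1, 0, 6)

Foot = P − λn with λ = (n·P − d)/|n|² = (-29 − (-3))/26 = -1.
Foot = (2, 4, 7) − (-1)·(-3, -4, -1) = (-1, 0, 6).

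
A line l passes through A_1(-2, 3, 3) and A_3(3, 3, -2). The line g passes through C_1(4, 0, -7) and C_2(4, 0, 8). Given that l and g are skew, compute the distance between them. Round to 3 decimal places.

3.000

A direction vector for l is A_3 − A_1 = (5, 0, -5).
A direction vector for g is C_2 − C_1 = (0, 0, 15).
Common perpendicular direction n = (5, 0, -5) × (0, 0, 15) = (0, -75, 0).
With w = (4, 0, -7) − (-2, 3, 3) = (6, -3, -10), w · n = 225.
Distance = |w · n| / |n| = |225| / √5625 ≈ 3.000.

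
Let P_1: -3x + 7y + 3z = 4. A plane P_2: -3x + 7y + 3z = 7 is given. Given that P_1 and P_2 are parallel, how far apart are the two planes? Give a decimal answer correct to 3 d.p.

0.367

Same normal n = (-3, 7, 3) with |n| = √67; distance = |4 − 7| / |n| = 3/√67 ≈ 0.367.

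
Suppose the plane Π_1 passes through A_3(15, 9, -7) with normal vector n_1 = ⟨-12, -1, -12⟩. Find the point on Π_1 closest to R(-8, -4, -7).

(4, -3, 5)

Π_1: n_1·r = n_1·A_3 gives -12x - y - 12z = -105.
Foot = R − λn with λ = (n·R − d)/|n|² = (184 − (-105))/289 = 1.
Foot = (-8, -4, -7) − 1·(-12, -1, -12) = (4, -3, 5).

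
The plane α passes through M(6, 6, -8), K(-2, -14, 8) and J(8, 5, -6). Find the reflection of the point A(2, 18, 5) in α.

(14, -6, -19)

MK = (-8, -20, 16), MJ = (2, -1, 2); a normal to α is MK × MJ = (-24, 48, 48).
Using M: α has equation -24x + 48y + 48z = -240.
λ = (n·A − d)/|n|² = (1056 − (-240))/5184 = 1/4.
Reflection = A − 2λn = (2, 18, 5) − (1/2)·(-24, 48, 48) = (14, -6, -19).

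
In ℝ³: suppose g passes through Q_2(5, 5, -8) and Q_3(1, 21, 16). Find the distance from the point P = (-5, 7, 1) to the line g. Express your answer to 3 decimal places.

9.337

A direction vector for g is Q_3 − Q_2 = (-4, 16, 24).
Taking (5, 5, -8) on g with direction v = (-4, 16, 24): w = P − (5, 5, -8) = (-10, 2, 9), and w × v = (-96, 204, -152).
Distance = |w × v| / |v| = √73936 / √848 ≈ 9.337.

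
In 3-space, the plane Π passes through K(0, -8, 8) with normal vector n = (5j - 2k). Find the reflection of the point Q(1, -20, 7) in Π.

(1, 0, -1)

Π: n·r = n·K gives 5y - 2z = -56.
λ = (n·Q − d)/|n|² = (-114 − (-56))/29 = -2.
Reflection = Q − 2λn = (1, -20, 7) − (-4)·(0, 5, -2) = (1, 0, -1).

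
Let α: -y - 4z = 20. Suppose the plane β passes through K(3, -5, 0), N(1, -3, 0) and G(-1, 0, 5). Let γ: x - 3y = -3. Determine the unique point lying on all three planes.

KN = (-2, 2, 0), KG = (-4, 5, 5); a normal to β is KN × KG = (10, 10, -2).
Using K: β has equation 10x + 10y - 2z = -20.
Solving the 3×3 linear system -y - 4z = 20, 10x + 10y - 2z = -20, x - 3y = -3 (e.g. by elimination or Cramer's rule, determinant = 162) gives (-3, 0, -5).

(-3, 0, -5)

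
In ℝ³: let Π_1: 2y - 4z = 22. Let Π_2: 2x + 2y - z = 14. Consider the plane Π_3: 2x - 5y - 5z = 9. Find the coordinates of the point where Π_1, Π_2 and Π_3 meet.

Solving the 3×3 linear system 2y - 4z = 22, 2x + 2y - z = 14, 2x - 5y - 5z = 9 (e.g. by elimination or Cramer's rule, determinant = 72) gives (2, 3, -4).

(2, 3, -4)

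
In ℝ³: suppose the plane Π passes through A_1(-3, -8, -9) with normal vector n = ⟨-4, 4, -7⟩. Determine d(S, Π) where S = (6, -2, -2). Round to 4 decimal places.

6.7778

Π: n·r = n·A_1 gives -4x + 4y - 7z = 43.
n·S − d = (-4)·(6) + (4)·(-2) + (-7)·(-2) − 43 = -61; |n| = √81.
Distance = |-61| / √81 = 61/√81 ≈ 6.7778.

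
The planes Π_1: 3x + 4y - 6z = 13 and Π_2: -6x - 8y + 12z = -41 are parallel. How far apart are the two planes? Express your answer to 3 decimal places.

0.960

Rescale Π_2 by 1/(-2): 3x + 4y - 6z = 41/2. Then distance = |13 − (41/2)| / √61 ≈ 0.960.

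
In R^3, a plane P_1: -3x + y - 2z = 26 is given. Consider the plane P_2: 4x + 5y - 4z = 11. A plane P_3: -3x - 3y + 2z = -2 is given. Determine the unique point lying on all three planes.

(-5, 3, -4)

Solving the 3×3 linear system -3x + y - 2z = 26, 4x + 5y - 4z = 11, -3x - 3y + 2z = -2 (e.g. by elimination or Cramer's rule, determinant = 4) gives (-5, 3, -4).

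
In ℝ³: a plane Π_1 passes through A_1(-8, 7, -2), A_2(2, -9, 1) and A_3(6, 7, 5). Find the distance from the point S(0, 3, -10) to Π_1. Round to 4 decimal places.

A_1A_2 = (10, -16, 3), A_1A_3 = (14, 0, 7); a normal to Π_1 is A_1A_2 × A_1A_3 = (-112, -28, 224).
Using A_1: Π_1 has equation -112x - 28y + 224z = 252.
n·S − d = (-112)·(0) + (-28)·(3) + (224)·(-10) − 252 = -2576; |n| = √63504.
Distance = |-2576| / √63504 = 2576/√63504 ≈ 10.2222.

10.2222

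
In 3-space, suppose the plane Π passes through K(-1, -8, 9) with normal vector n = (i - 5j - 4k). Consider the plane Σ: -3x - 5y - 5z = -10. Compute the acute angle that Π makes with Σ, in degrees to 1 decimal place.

Π: n·r = n·K gives x - 5y - 4z = 3.
cos θ = |n₁·n₂| / (|n₁||n₂|) = |42| / (√42 · √59).
θ = arccos(0.84372) ≈ 32.5°.

32.5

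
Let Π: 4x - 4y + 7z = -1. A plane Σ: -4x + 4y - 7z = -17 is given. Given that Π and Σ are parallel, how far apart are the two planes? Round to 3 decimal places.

2.000

Rescale Σ by 1/(-1): 4x - 4y + 7z = 17. Then distance = |-1 − 17| / √81 ≈ 2.000.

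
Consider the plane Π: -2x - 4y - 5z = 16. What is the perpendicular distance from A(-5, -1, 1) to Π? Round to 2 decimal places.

n·A − d = (-2)·(-5) + (-4)·(-1) + (-5)·(1) − 16 = -7; |n| = √45.
Distance = |-7| / √45 = 7/√45 ≈ 1.04.

1.04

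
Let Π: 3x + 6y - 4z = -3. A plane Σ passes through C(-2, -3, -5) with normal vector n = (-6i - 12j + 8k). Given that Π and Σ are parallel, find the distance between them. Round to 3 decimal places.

0.128

Σ: n·r = n·C gives -6x - 12y + 8z = 8.
Rescale Σ by 1/(-2): 3x + 6y - 4z = -4. Then distance = |-3 − (-4)| / √61 ≈ 0.128.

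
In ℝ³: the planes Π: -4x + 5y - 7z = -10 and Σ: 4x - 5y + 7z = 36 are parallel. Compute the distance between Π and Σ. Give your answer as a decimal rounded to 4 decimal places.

Rescale Σ by 1/(-1): -4x + 5y - 7z = -36. Then distance = |-10 − (-36)| / √90 ≈ 2.7406.

2.7406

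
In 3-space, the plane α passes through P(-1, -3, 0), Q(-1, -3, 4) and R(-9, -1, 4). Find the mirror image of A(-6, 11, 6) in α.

PQ = (0, 0, 4), PR = (-8, 2, 4); a normal to α is PQ × PR = (-8, -32, 0).
Using P: α has equation -8x - 32y = 104.
λ = (n·A − d)/|n|² = (-304 − 104)/1088 = -3/8.
Reflection = A − 2λn = (-6, 11, 6) − (-3/4)·(-8, -32, 0) = (-12, -13, 6).

(-12, -13, 6)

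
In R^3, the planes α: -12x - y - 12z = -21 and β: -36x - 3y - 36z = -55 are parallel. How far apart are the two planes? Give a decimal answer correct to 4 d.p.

Rescale β by 1/3: -12x - y - 12z = -55/3. Then distance = |-21 − (-55/3)| / √289 ≈ 0.1569.

0.1569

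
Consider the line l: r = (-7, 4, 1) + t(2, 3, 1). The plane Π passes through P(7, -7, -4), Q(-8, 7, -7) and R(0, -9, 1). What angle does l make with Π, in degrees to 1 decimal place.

57.5

PQ = (-15, 14, -3), PR = (-7, -2, 5); a normal to Π is PQ × PR = (64, 96, 128).
Using P: Π has equation 64x + 96y + 128z = -736.
sin θ = |n·v| / (|n||v|) = |544| / (√29696 · √14) = 0.84370.
θ ≈ 57.5°.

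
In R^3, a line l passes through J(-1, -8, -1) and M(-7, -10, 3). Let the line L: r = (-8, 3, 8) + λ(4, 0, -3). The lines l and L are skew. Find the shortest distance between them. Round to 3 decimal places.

0.784

A direction vector for l is M − J = (-6, -2, 4).
Common perpendicular direction n = (-6, -2, 4) × (4, 0, -3) = (6, -2, 8).
With w = (-8, 3, 8) − (-1, -8, -1) = (-7, 11, 9), w · n = 8.
Distance = |w · n| / |n| = |8| / √104 ≈ 0.784.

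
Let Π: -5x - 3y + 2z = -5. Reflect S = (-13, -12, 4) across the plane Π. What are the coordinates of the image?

(17, 6, -8)

λ = (n·S − d)/|n|² = (109 − (-5))/38 = 3.
Reflection = S − 2λn = (-13, -12, 4) − 6·(-5, -3, 2) = (17, 6, -8).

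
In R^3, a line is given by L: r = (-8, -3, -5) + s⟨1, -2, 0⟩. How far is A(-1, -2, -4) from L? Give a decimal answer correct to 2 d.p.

Taking (-8, -3, -5) on L with direction v = (1, -2, 0): w = A − (-8, -3, -5) = (7, 1, 1), and w × v = (2, 1, -15).
Distance = |w × v| / |v| = √230 / √5 ≈ 6.78.

6.78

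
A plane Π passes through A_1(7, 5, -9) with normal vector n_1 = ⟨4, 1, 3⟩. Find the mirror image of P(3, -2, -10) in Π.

(11, 0, -4)

Π: n_1·r = n_1·A_1 gives 4x + y + 3z = 6.
λ = (n·P − d)/|n|² = (-20 − 6)/26 = -1.
Reflection = P − 2λn = (3, -2, -10) − (-2)·(4, 1, 3) = (11, 0, -4).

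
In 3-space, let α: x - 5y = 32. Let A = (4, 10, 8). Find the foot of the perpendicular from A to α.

(7, -5, 8)

Foot = A − λn with λ = (n·A − d)/|n|² = (-46 − 32)/26 = -3.
Foot = (4, 10, 8) − (-3)·(1, -5, 0) = (7, -5, 8).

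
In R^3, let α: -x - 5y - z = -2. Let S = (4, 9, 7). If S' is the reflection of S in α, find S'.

λ = (n·S − d)/|n|² = (-56 − (-2))/27 = -2.
Reflection = S − 2λn = (4, 9, 7) − (-4)·(-1, -5, -1) = (0, -11, 3).

(0, -11, 3)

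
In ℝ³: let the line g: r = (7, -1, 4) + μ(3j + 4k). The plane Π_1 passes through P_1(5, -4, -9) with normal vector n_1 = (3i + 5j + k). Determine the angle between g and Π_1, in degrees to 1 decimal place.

Π_1: n_1·r = n_1·P_1 gives 3x + 5y + z = -14.
sin θ = |n·v| / (|n||v|) = |19| / (√35 · √25) = 0.64232.
θ ≈ 40.0°.

40.0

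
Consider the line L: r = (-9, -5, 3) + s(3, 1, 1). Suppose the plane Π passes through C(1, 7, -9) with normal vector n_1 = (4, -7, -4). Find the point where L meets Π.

Π: n_1·r = n_1·C gives 4x - 7y - 4z = -9.
Substitute r = (-9, -5, 3) + t(3, 1, 1) into the plane: -13 + 1t = -9, so t = 4.
Intersection: (-9, -5, 3) + 4·(3, 1, 1) = (3, -1, 7).

(3, -1, 7)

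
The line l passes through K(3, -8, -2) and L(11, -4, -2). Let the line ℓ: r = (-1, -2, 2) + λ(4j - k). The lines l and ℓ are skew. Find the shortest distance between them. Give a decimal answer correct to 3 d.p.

A direction vector for l is L − K = (8, 4, 0).
Common perpendicular direction n = (8, 4, 0) × (0, 4, -1) = (-4, 8, 32).
With w = (-1, -2, 2) − (3, -8, -2) = (-4, 6, 4), w · n = 192.
Distance = |w · n| / |n| = |192| / √1104 ≈ 5.779.

5.779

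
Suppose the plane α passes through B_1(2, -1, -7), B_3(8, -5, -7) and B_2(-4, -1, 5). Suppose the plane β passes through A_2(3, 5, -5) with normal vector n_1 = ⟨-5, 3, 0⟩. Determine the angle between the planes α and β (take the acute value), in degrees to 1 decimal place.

B_1B_3 = (6, -4, 0), B_1B_2 = (-6, 0, 12); a normal to α is B_1B_3 × B_1B_2 = (-48, -72, -24).
Using B_1: α has equation -48x - 72y - 24z = 144.
β: n_1·r = n_1·A_2 gives -5x + 3y = 0.
cos θ = |n₁·n₂| / (|n₁||n₂|) = |24| / (√8064 · √34).
θ = arccos(0.04583) ≈ 87.4°.

87.4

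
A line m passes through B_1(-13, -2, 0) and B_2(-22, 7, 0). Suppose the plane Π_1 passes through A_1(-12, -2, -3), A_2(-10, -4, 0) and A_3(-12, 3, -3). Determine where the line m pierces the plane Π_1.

(-10, -5, 0)

A direction vector for m is B_2 − B_1 = (-9, 9, 0).
A_1A_2 = (2, -2, 3), A_1A_3 = (0, 5, 0); a normal to Π_1 is A_1A_2 × A_1A_3 = (-15, 0, 10).
Using A_1: Π_1 has equation -15x + 10z = 150.
Substitute r = (-13, -2, 0) + t(-9, 9, 0) into the plane: 195 + 135t = 150, so t = -1/3.
Intersection: (-13, -2, 0) + (-1/3)·(-9, 9, 0) = (-10, -5, 0).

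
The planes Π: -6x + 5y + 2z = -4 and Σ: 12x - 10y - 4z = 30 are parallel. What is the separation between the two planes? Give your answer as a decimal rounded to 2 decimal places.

1.36

Rescale Σ by 1/(-2): -6x + 5y + 2z = -15. Then distance = |-4 − (-15)| / √65 ≈ 1.36.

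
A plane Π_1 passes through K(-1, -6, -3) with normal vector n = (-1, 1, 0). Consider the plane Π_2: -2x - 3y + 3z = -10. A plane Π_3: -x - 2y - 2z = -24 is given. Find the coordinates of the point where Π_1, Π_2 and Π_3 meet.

(8, 3, 5)

Π_1: n·r = n·K gives -x + y = -5.
Solving the 3×3 linear system -x + y = -5, -2x - 3y + 3z = -10, -x - 2y - 2z = -24 (e.g. by elimination or Cramer's rule, determinant = -19) gives (8, 3, 5).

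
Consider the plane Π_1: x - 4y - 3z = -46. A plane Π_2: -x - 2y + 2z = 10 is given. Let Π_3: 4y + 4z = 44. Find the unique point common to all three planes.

Solving the 3×3 linear system x - 4y - 3z = -46, -x - 2y + 2z = 10, 4y + 4z = 44 (e.g. by elimination or Cramer's rule, determinant = -20) gives (-8, 5, 6).

(-8, 5, 6)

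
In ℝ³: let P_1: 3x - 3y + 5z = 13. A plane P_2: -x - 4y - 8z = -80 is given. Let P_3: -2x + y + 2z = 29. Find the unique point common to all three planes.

(-4, 5, 8)

Solving the 3×3 linear system 3x - 3y + 5z = 13, -x - 4y - 8z = -80, -2x + y + 2z = 29 (e.g. by elimination or Cramer's rule, determinant = -99) gives (-4, 5, 8).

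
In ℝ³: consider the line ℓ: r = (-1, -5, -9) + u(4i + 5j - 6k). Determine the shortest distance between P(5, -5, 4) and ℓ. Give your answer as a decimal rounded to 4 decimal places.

Taking (-1, -5, -9) on ℓ with direction v = (4, 5, -6): w = P − (-1, -5, -9) = (6, 0, 13), and w × v = (-65, 88, 30).
Distance = |w × v| / |v| = √12869 / √77 ≈ 12.9279.

12.9279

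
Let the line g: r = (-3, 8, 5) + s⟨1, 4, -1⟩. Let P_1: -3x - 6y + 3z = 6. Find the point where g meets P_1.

Substitute r = (-3, 8, 5) + t(1, 4, -1) into the plane: -24 + (-30)t = 6, so t = -1.
Intersection: (-3, 8, 5) + (-1)·(1, 4, -1) = (-4, 4, 6).

(-4, 4, 6)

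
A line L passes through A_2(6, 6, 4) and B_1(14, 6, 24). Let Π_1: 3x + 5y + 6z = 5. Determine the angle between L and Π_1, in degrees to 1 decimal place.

53.0

A direction vector for L is B_1 − A_2 = (8, 0, 20).
sin θ = |n·v| / (|n||v|) = |144| / (√70 · √464) = 0.79901.
θ ≈ 53.0°.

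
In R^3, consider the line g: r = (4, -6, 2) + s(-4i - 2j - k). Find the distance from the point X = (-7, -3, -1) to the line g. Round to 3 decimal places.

7.678

Taking (4, -6, 2) on g with direction v = (-4, -2, -1): w = X − (4, -6, 2) = (-11, 3, -3), and w × v = (-9, 1, 34).
Distance = |w × v| / |v| = √1238 / √21 ≈ 7.678.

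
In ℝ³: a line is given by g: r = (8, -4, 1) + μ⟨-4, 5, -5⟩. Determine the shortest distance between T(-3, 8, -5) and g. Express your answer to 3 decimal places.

Taking (8, -4, 1) on g with direction v = (-4, 5, -5): w = T − (8, -4, 1) = (-11, 12, -6), and w × v = (-30, -31, -7).
Distance = |w × v| / |v| = √1910 / √66 ≈ 5.380.

5.380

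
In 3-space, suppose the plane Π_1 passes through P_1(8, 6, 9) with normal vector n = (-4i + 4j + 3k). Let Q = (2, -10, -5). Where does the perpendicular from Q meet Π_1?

(-6, -2, 1)

Π_1: n·r = n·P_1 gives -4x + 4y + 3z = 19.
Foot = Q − λn with λ = (n·Q − d)/|n|² = (-63 − 19)/41 = -2.
Foot = (2, -10, -5) − (-2)·(-4, 4, 3) = (-6, -2, 1).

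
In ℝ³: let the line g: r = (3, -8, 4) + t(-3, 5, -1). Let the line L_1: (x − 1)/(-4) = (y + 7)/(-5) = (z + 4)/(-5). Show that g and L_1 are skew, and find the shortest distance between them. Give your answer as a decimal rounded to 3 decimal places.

L_1 has direction (-4, -5, -5) through (1, -7, -4).
Common perpendicular direction n = (-3, 5, -1) × (-4, -5, -5) = (-30, -11, 35).
With w = (1, -7, -4) − (3, -8, 4) = (-2, 1, -8), w · n = -231.
Since n ≠ 0 the lines are not parallel, and w · n = -231 ≠ 0 so they do not intersect; hence they are skew.
Distance = |w · n| / |n| = |-231| / √2246 ≈ 4.874.

4.874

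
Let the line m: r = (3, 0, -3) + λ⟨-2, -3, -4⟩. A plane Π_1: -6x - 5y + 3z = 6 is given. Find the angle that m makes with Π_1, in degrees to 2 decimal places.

sin θ = |n·v| / (|n||v|) = |15| / (√70 · √29) = 0.33292.
θ ≈ 19.45°.

19.45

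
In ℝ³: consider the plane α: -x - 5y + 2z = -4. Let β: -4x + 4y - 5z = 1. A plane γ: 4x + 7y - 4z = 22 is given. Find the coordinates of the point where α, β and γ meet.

Solving the 3×3 linear system -x - 5y + 2z = -4, -4x + 4y - 5z = 1, 4x + 7y - 4z = 22 (e.g. by elimination or Cramer's rule, determinant = 73) gives (4, -2, -5).

(4, -2, -5)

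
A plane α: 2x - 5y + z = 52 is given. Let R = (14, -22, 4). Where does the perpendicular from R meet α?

(8, -7, 1)

Foot = R − λn with λ = (n·R − d)/|n|² = (142 − 52)/30 = 3.
Foot = (14, -22, 4) − 3·(2, -5, 1) = (8, -7, 1).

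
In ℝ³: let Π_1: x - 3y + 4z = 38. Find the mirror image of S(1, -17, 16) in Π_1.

λ = (n·S − d)/|n|² = (116 − 38)/26 = 3.
Reflection = S − 2λn = (1, -17, 16) − 6·(1, -3, 4) = (-5, 1, -8).

(-5, 1, -8)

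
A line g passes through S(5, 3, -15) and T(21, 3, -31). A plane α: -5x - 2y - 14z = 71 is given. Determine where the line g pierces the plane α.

A direction vector for g is T − S = (16, 0, -16).
Substitute r = (5, 3, -15) + t(16, 0, -16) into the plane: 179 + 144t = 71, so t = -3/4.
Intersection: (5, 3, -15) + (-3/4)·(16, 0, -16) = (-7, 3, -3).

(-7, 3, -3)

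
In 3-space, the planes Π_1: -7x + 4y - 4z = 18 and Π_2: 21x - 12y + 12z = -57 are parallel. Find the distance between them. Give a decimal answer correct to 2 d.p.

Rescale Π_2 by 1/(-3): -7x + 4y - 4z = 19. Then distance = |18 − 19| / √81 ≈ 0.11.

0.11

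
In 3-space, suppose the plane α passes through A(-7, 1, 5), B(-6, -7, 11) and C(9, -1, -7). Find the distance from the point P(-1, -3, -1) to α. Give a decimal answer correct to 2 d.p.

AB = (1, -8, 6), AC = (16, -2, -12); a normal to α is AB × AC = (108, 108, 126).
Using A: α has equation 108x + 108y + 126z = -18.
n·P − d = (108)·(-1) + (108)·(-3) + (126)·(-1) − (-18) = -540; |n| = √39204.
Distance = |-540| / √39204 = 540/√39204 ≈ 2.73.

2.73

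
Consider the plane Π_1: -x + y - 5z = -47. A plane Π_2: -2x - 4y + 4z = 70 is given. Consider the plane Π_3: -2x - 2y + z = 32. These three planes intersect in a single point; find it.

Solving the 3×3 linear system -x + y - 5z = -47, -2x - 4y + 4z = 70, -2x - 2y + z = 32 (e.g. by elimination or Cramer's rule, determinant = 10) gives (-7, -4, 10).

(-7, -4, 10)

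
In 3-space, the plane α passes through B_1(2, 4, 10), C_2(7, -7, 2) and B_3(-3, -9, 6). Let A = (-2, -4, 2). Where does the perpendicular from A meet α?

(0, -6, 6)

B_1C_2 = (5, -11, -8), B_1B_3 = (-5, -13, -4); a normal to α is B_1C_2 × B_1B_3 = (-60, 60, -120).
Using B_1: α has equation -60x + 60y - 120z = -1080.
Foot = A − λn with λ = (n·A − d)/|n|² = (-360 − (-1080))/21600 = 1/30.
Foot = (-2, -4, 2) − (1/30)·(-60, 60, -120) = (0, -6, 6).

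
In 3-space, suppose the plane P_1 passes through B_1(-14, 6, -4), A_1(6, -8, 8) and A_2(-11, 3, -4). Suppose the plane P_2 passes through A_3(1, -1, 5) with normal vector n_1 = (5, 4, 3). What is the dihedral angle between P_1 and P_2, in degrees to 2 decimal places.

B_1A_1 = (20, -14, 12), B_1A_2 = (3, -3, 0); a normal to P_1 is B_1A_1 × B_1A_2 = (36, 36, -18).
Using B_1: P_1 has equation 36x + 36y - 18z = -216.
P_2: n_1·r = n_1·A_3 gives 5x + 4y + 3z = 16.
cos θ = |n₁·n₂| / (|n₁||n₂|) = |270| / (√2916 · √50).
θ = arccos(0.70711) ≈ 45.00°.

45.00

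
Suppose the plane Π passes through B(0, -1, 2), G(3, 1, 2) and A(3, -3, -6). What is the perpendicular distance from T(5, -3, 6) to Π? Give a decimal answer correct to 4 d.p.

5.6336

BG = (3, 2, 0), BA = (3, -2, -8); a normal to Π is BG × BA = (-16, 24, -12).
Using B: Π has equation -16x + 24y - 12z = -48.
n·T − d = (-16)·(5) + (24)·(-3) + (-12)·(6) − (-48) = -176; |n| = √976.
Distance = |-176| / √976 = 176/√976 ≈ 5.6336.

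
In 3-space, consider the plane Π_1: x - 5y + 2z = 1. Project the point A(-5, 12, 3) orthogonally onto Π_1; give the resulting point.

Foot = A − λn with λ = (n·A − d)/|n|² = (-59 − 1)/30 = -2.
Foot = (-5, 12, 3) − (-2)·(1, -5, 2) = (-3, 2, 7).

(-3, 2, 7)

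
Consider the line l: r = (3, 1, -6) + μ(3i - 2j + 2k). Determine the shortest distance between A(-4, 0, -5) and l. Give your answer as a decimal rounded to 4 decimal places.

5.8310

Taking (3, 1, -6) on l with direction v = (3, -2, 2): w = A − (3, 1, -6) = (-7, -1, 1), and w × v = (0, 17, 17).
Distance = |w × v| / |v| = √578 / √17 ≈ 5.8310.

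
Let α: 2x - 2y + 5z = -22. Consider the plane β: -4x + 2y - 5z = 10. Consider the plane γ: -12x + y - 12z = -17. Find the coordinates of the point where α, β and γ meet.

(6, 7, -4)

Solving the 3×3 linear system 2x - 2y + 5z = -22, -4x + 2y - 5z = 10, -12x + y - 12z = -17 (e.g. by elimination or Cramer's rule, determinant = 38) gives (6, 7, -4).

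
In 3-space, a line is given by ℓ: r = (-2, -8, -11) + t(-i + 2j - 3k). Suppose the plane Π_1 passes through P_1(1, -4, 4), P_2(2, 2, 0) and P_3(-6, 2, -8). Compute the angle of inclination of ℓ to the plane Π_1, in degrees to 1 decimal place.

P_1P_2 = (1, 6, -4), P_1P_3 = (-7, 6, -12); a normal to Π_1 is P_1P_2 × P_1P_3 = (-48, 40, 48).
Using P_1: Π_1 has equation -48x + 40y + 48z = -16.
sin θ = |n·v| / (|n||v|) = |-16| / (√6208 · √14) = 0.05427.
θ ≈ 3.1°.

3.1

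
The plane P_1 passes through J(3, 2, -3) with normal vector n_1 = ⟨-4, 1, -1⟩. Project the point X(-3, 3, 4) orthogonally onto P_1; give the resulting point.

(1, 2, 5)

P_1: n_1·r = n_1·J gives -4x + y - z = -7.
Foot = X − λn with λ = (n·X − d)/|n|² = (11 − (-7))/18 = 1.
Foot = (-3, 3, 4) − 1·(-4, 1, -1) = (1, 2, 5).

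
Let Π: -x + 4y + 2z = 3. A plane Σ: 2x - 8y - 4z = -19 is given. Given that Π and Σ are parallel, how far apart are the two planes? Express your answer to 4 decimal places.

Rescale Σ by 1/(-2): -x + 4y + 2z = 19/2. Then distance = |3 − (19/2)| / √21 ≈ 1.4184.

1.4184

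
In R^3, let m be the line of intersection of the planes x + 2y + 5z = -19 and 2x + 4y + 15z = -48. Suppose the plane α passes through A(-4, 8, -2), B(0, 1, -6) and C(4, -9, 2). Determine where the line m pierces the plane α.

Direction of m: (1, 2, 5) × (2, 4, 15) = (10, -5, 0).
A point on m: solving the two plane equations with x = 7 gives (7, -8, -2).
AB = (4, -7, -4), AC = (8, -17, 4); a normal to α is AB × AC = (-96, -48, -12).
Using A: α has equation -96x - 48y - 12z = 24.
Substitute r = (7, -8, -2) + t(10, -5, 0) into the plane: -264 + (-720)t = 24, so t = -2/5.
Intersection: (7, -8, -2) + (-2/5)·(10, -5, 0) = (3, -6, -2).

(3, -6, -2)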